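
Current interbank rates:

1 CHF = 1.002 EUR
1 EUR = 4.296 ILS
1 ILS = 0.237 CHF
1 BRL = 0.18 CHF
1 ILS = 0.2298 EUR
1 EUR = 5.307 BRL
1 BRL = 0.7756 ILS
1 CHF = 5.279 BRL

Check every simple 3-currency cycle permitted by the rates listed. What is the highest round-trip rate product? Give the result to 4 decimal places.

ILS→CHF→EUR→ILS: 0.237 × 1.002 × 4.296 = 1.02019
ILS→CHF→BRL→ILS: 0.237 × 5.279 × 0.7756 = 0.97037
CHF→EUR→BRL→CHF: 1.002 × 5.307 × 0.18 = 0.95717
ILS→EUR→BRL→ILS: 0.2298 × 5.307 × 0.7756 = 0.94588
Maximum is ILS→CHF→EUR→ILS at 1.0202; arbitrage exists.

1.0202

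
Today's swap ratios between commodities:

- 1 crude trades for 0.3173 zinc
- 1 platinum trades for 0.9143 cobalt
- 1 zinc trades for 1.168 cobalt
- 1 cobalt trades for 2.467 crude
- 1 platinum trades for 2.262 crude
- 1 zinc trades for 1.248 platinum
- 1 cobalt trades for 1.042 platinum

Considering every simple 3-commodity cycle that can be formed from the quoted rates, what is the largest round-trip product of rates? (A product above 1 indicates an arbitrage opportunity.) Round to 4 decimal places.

0.9143

cobalt→crude→zinc→cobalt: 2.467 × 0.3173 × 1.168 = 0.91429
platinum→crude→zinc→platinum: 2.262 × 0.3173 × 1.248 = 0.89573
Maximum is cobalt→crude→zinc→cobalt at 0.9143; no arbitrage — every cycle loses value.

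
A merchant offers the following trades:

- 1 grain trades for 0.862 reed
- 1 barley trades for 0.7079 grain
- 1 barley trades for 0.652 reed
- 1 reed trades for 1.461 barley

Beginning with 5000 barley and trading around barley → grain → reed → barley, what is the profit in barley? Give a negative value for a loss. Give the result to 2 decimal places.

-542.42

5000 barley × 0.7079 = 3539.5 grain
3539.5 grain × 0.862 = 3051.049 reed
3051.049 reed × 1.461 = 4457.582589 barley
Net change: 4457.582589 − 5000 = -542.417411 barley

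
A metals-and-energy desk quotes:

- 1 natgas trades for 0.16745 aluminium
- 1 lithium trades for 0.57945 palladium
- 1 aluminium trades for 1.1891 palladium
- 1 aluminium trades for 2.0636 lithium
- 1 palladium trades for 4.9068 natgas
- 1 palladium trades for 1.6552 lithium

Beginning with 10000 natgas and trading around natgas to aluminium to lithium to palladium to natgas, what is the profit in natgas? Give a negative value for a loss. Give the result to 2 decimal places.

-175.17

10000 natgas × 0.16745 = 1674.5 aluminium
1674.5 aluminium × 2.0636 = 3455.4982 lithium
3455.4982 lithium × 0.57945 = 2002.28843199 palladium
2002.28843199 palladium × 4.9068 = 9824.828878088532 natgas
Net change: 9824.828878088532 − 10000 = -175.171121911468 natgas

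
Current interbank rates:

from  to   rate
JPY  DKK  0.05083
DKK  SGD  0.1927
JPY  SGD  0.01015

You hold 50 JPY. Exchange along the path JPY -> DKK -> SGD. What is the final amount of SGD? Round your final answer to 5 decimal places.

50 JPY × 0.05083 = 2.5415 DKK
2.5415 DKK × 0.1927 = 0.48974705 SGD

0.48975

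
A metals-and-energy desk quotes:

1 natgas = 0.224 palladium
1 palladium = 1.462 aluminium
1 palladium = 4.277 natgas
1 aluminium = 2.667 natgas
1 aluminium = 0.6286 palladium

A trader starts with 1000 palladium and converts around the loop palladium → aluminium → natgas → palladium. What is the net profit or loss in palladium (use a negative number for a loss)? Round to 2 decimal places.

1000 palladium × 1.462 = 1462 aluminium
1462 aluminium × 2.667 = 3899.154 natgas
3899.154 natgas × 0.224 = 873.410496 palladium
Net change: 873.410496 − 1000 = -126.589504 palladium

-126.59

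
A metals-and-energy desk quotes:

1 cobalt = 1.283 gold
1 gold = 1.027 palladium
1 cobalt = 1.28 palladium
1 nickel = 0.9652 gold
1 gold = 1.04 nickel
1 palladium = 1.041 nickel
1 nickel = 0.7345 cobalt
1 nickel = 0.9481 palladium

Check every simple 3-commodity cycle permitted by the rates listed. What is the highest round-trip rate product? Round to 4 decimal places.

gold→palladium→nickel→gold: 1.027 × 1.041 × 0.9652 = 1.03190
gold→nickel→cobalt→gold: 1.04 × 0.7345 × 1.283 = 0.98006
nickel→cobalt→palladium→nickel: 0.7345 × 1.28 × 1.041 = 0.97871
Maximum is gold→palladium→nickel→gold at 1.0319; arbitrage exists.

1.0319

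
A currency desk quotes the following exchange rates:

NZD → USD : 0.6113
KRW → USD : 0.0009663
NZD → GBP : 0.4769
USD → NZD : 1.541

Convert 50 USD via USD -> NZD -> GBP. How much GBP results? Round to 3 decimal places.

36.745

50 USD × 1.541 = 77.05 NZD
77.05 NZD × 0.4769 = 36.745145 GBP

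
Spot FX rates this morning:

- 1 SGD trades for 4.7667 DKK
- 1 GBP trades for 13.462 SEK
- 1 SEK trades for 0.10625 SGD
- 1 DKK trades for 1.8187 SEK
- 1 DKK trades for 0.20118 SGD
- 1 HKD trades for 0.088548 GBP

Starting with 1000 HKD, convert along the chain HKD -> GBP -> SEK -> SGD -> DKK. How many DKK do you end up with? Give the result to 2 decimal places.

603.72

1000 HKD × 0.088548 = 88.548 GBP
88.548 GBP × 13.462 = 1192.033176 SEK
1192.033176 SEK × 0.10625 = 126.65352495 SGD
126.65352495 SGD × 4.7667 = 603.719357379165 DKK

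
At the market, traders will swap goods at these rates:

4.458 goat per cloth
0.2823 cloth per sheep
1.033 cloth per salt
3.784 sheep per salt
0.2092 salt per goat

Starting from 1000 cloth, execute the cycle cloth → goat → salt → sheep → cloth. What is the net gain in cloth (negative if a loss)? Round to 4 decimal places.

-3.7605

1000 cloth × 4.458 = 4458 goat
4458 goat × 0.2092 = 932.6136 salt
932.6136 salt × 3.784 = 3529.0098624 sheep
3529.0098624 sheep × 0.2823 = 996.23948415552 cloth
Net change: 996.23948415552 − 1000 = -3.76051584448 cloth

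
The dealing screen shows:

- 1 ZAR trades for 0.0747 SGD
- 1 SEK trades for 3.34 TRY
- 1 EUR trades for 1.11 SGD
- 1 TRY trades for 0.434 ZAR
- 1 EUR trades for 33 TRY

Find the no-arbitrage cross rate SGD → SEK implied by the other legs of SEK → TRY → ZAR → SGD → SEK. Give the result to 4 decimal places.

9.2351

Known legs of the cycle: 3.34 × 0.434 × 0.0747 = 0.108282132
For no arbitrage the full-cycle product must be 1, so the missing rate is 1 / 0.108282132 ≈ 9.235134.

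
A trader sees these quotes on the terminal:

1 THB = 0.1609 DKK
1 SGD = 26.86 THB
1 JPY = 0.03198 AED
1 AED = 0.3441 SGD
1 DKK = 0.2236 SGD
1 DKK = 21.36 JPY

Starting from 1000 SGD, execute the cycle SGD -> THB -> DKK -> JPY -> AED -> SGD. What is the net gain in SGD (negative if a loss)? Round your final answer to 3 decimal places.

1000 SGD × 26.86 = 26860 THB
26860 THB × 0.1609 = 4321.774 DKK
4321.774 DKK × 21.36 = 92313.09264 JPY
92313.09264 JPY × 0.03198 = 2952.1727026272 AED
2952.1727026272 AED × 0.3441 = 1015.84262697401952 SGD
Net change: 1015.84262697401952 − 1000 = 15.84262697401952 SGD

15.843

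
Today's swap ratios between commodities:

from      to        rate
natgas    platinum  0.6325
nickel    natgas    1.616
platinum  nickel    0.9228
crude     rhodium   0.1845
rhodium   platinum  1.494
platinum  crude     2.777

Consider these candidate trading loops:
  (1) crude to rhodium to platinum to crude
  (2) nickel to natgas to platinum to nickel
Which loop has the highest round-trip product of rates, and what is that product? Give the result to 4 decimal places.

0.9432

(1) 0.1845 × 1.494 × 2.777 = 0.76546
(2) 1.616 × 0.6325 × 0.9228 = 0.94321
Highest is cycle (2) at 0.9432 (≤1, no arbitrage).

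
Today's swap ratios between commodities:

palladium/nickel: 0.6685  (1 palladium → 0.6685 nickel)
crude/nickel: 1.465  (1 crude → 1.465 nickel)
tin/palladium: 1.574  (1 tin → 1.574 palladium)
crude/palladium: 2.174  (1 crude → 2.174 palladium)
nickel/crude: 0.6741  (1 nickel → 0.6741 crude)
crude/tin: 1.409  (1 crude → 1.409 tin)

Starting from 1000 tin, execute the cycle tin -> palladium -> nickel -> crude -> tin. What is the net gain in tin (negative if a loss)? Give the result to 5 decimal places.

1000 tin × 1.574 = 1574 palladium
1574 palladium × 0.6685 = 1052.219 nickel
1052.219 nickel × 0.6741 = 709.3008279 crude
709.3008279 crude × 1.409 = 999.4048665111 tin
Net change: 999.4048665111 − 1000 = -0.5951334889 tin

-0.59513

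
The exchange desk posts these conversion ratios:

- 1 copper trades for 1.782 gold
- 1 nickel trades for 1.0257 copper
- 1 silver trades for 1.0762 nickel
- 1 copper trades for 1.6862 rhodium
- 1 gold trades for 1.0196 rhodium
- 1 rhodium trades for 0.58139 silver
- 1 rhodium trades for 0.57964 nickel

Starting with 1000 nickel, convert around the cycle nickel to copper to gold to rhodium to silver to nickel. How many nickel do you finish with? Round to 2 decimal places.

1166.05

1000 nickel × 1.0257 = 1025.7 copper
1025.7 copper × 1.782 = 1827.7974 gold
1827.7974 gold × 1.0196 = 1863.62222904 rhodium
1863.62222904 rhodium × 0.58139 = 1083.4913277415656 silver
1083.4913277415656 silver × 1.0762 = 1166.05336691547289872 nickel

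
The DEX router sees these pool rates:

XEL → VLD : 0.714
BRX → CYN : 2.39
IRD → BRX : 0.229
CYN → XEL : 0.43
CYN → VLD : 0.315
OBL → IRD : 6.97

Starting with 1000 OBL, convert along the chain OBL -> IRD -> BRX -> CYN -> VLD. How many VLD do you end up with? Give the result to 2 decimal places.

1201.65

1000 OBL × 6.97 = 6970 IRD
6970 IRD × 0.229 = 1596.13 BRX
1596.13 BRX × 2.39 = 3814.7507 CYN
3814.7507 CYN × 0.315 = 1201.6464705 VLD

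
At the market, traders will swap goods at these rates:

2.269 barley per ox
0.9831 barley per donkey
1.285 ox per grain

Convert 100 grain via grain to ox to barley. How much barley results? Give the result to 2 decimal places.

100 grain × 1.285 = 128.5 ox
128.5 ox × 2.269 = 291.5665 barley

291.57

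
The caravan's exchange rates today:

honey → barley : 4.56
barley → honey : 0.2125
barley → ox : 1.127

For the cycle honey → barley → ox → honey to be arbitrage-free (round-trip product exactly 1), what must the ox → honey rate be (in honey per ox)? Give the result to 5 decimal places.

0.19459

Known legs of the cycle: 4.56 × 1.127 = 5.13912
For no arbitrage the full-cycle product must be 1, so the missing rate is 1 / 5.13912 ≈ 0.1945858.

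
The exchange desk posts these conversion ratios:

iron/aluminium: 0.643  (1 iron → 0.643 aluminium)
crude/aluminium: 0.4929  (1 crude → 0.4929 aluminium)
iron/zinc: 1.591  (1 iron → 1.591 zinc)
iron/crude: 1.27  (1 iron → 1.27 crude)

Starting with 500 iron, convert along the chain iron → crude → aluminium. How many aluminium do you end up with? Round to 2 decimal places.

312.99

500 iron × 1.27 = 635 crude
635 crude × 0.4929 = 312.9915 aluminium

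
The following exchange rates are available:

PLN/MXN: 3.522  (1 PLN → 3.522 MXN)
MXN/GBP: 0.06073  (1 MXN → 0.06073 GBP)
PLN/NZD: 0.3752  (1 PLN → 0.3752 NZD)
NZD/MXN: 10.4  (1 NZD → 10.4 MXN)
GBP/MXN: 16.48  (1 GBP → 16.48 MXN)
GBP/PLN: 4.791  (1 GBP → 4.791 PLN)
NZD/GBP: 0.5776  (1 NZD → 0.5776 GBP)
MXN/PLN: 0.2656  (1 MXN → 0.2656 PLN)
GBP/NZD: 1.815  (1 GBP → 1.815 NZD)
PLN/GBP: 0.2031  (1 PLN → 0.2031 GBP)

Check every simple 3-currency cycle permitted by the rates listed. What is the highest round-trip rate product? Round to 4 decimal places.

1.1463

GBP→NZD→MXN→GBP: 1.815 × 10.4 × 0.06073 = 1.14634
GBP→PLN→NZD→GBP: 4.791 × 0.3752 × 0.5776 = 1.03828
NZD→MXN→PLN→NZD: 10.4 × 0.2656 × 0.3752 = 1.03639
GBP→PLN→MXN→GBP: 4.791 × 3.522 × 0.06073 = 1.02475
GBP→MXN→PLN→GBP: 16.48 × 0.2656 × 0.2031 = 0.88899
Maximum is GBP→NZD→MXN→GBP at 1.1463; arbitrage exists.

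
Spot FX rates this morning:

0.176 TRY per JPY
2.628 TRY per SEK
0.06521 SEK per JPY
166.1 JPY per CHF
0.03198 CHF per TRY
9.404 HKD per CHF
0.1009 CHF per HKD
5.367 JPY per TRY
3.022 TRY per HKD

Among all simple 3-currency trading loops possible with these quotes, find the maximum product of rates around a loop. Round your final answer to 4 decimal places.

CHF→JPY→TRY→CHF: 166.1 × 0.176 × 0.03198 = 0.93489
JPY→SEK→TRY→JPY: 0.06521 × 2.628 × 5.367 = 0.91975
CHF→HKD→TRY→CHF: 9.404 × 3.022 × 0.03198 = 0.90884
Maximum is CHF→JPY→TRY→CHF at 0.9349; no arbitrage — every cycle loses value.

0.9349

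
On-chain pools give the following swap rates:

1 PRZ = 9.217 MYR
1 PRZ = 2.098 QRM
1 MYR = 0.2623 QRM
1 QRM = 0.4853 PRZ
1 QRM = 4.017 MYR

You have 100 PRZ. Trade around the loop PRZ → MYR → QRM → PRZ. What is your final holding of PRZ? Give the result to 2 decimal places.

100 PRZ × 9.217 = 921.7 MYR
921.7 MYR × 0.2623 = 241.76191 QRM
241.76191 QRM × 0.4853 = 117.327054923 PRZ

117.33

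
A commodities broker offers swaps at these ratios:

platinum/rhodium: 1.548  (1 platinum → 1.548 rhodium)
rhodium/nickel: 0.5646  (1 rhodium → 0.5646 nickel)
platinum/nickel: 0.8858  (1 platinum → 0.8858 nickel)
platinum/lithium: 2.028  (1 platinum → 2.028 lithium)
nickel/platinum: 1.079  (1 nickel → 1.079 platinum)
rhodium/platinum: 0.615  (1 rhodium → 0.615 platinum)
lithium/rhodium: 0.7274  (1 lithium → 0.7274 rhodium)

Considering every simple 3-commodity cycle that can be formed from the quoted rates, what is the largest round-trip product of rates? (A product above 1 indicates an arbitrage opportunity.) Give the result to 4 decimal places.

nickel→platinum→rhodium→nickel: 1.079 × 1.548 × 0.5646 = 0.94305
lithium→rhodium→platinum→lithium: 0.7274 × 0.615 × 2.028 = 0.90723
Maximum is nickel→platinum→rhodium→nickel at 0.9430; no arbitrage — every cycle loses value.

0.9430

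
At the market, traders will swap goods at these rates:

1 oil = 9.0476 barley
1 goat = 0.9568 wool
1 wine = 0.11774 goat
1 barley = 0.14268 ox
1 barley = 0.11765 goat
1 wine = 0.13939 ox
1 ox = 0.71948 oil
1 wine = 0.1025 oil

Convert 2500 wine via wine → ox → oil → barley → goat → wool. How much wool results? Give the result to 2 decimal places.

255.35

2500 wine × 0.13939 = 348.475 ox
348.475 ox × 0.71948 = 250.720793 oil
250.720793 oil × 9.0476 = 2268.4214467468 barley
2268.4214467468 barley × 0.11765 = 266.87978320976102 goat
266.87978320976102 goat × 0.9568 = 255.350576575099343936 wool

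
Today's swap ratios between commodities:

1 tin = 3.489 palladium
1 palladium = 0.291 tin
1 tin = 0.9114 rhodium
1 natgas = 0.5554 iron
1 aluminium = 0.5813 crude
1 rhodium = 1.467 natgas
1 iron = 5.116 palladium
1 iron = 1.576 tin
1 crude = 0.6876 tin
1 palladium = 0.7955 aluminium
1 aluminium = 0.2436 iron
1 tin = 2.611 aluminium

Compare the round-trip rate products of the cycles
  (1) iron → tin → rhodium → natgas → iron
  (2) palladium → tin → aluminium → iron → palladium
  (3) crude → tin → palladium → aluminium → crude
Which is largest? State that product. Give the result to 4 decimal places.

1.1703

(1) 1.576 × 0.9114 × 1.467 × 0.5554 = 1.17031
(2) 0.291 × 2.611 × 0.2436 × 5.116 = 0.94691
(3) 0.6876 × 3.489 × 0.7955 × 0.5813 = 1.10937
Highest is cycle (1) at 1.1703 (>1, arbitrage).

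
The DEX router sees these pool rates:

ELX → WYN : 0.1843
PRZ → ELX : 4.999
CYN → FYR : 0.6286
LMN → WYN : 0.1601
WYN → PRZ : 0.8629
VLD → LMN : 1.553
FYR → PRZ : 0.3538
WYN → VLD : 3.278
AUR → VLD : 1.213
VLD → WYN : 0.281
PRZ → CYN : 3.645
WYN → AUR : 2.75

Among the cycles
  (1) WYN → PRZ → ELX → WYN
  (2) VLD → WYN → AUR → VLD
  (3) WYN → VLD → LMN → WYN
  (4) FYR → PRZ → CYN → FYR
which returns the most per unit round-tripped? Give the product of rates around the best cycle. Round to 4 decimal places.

(1) 0.8629 × 4.999 × 0.1843 = 0.79500
(2) 0.281 × 2.75 × 1.213 = 0.93735
(3) 3.278 × 1.553 × 0.1601 = 0.81503
(4) 0.3538 × 3.645 × 0.6286 = 0.81064
Highest is cycle (2) at 0.9373 (≤1, no arbitrage).

0.9373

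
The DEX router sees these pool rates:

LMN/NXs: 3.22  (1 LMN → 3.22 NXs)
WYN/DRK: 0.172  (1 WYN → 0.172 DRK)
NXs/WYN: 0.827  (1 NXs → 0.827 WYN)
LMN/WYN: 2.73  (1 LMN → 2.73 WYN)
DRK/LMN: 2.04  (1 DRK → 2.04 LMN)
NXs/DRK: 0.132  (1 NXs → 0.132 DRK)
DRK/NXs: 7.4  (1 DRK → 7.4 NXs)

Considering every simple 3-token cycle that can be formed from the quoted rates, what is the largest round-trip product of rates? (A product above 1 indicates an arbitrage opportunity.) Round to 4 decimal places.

DRK→NXs→WYN→DRK: 7.4 × 0.827 × 0.172 = 1.05261
LMN→WYN→DRK→LMN: 2.73 × 0.172 × 2.04 = 0.95790
LMN→NXs→DRK→LMN: 3.22 × 0.132 × 2.04 = 0.86708
Maximum is DRK→NXs→WYN→DRK at 1.0526; arbitrage exists.

1.0526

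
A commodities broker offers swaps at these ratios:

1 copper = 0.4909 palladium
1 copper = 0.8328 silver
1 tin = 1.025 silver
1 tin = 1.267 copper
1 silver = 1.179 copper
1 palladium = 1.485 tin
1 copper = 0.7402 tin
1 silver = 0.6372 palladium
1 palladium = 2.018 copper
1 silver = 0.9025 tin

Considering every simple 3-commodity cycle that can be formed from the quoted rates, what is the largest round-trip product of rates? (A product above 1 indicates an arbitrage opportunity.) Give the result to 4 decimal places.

copper→silver→palladium→copper: 0.8328 × 0.6372 × 2.018 = 1.07087
silver→palladium→tin→silver: 0.6372 × 1.485 × 1.025 = 0.96990
copper→silver→tin→copper: 0.8328 × 0.9025 × 1.267 = 0.95228
copper→palladium→tin→copper: 0.4909 × 1.485 × 1.267 = 0.92363
copper→tin→silver→copper: 0.7402 × 1.025 × 1.179 = 0.89451
Maximum is copper→silver→palladium→copper at 1.0709; arbitrage exists.

1.0709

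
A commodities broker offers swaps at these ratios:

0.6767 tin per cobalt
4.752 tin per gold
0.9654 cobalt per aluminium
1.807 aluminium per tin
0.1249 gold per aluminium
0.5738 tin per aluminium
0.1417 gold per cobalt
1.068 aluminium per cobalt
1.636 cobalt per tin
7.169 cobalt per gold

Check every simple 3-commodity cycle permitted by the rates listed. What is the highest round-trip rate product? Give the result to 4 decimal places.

1.1805

tin→aluminium→cobalt→tin: 1.807 × 0.9654 × 0.6767 = 1.18049
gold→tin→cobalt→gold: 4.752 × 1.636 × 0.1417 = 1.10161
gold→tin→aluminium→gold: 4.752 × 1.807 × 0.1249 = 1.07250
tin→cobalt→aluminium→tin: 1.636 × 1.068 × 0.5738 = 1.00257
gold→cobalt→aluminium→gold: 7.169 × 1.068 × 0.1249 = 0.95630
Maximum is tin→aluminium→cobalt→tin at 1.1805; arbitrage exists.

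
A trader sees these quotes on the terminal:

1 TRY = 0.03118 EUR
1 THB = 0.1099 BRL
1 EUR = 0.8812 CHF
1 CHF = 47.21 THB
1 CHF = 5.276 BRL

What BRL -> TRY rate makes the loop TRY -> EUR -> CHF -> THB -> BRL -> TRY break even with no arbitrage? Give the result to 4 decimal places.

Known legs of the cycle: 0.03118 × 0.8812 × 47.21 × 0.1099 = 0.142554946742264
For no arbitrage the full-cycle product must be 1, so the missing rate is 1 / 0.142554946742264 ≈ 7.014839.

7.0148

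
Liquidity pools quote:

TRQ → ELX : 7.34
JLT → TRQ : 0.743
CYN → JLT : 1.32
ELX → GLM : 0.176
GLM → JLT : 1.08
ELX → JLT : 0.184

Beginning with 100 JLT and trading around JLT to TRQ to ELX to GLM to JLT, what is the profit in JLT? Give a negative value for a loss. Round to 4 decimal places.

3.6624

100 JLT × 0.743 = 74.3 TRQ
74.3 TRQ × 7.34 = 545.362 ELX
545.362 ELX × 0.176 = 95.983712 GLM
95.983712 GLM × 1.08 = 103.66240896 JLT
Net change: 103.66240896 − 100 = 3.66240896 JLT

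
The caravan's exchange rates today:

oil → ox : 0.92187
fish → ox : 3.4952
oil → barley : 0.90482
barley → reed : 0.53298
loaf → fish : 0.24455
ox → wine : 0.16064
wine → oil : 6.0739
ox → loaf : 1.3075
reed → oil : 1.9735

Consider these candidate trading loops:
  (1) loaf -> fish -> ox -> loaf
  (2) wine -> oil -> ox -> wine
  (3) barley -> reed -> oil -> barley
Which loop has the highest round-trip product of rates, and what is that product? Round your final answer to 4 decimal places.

1.1176

(1) 0.24455 × 3.4952 × 1.3075 = 1.11759
(2) 6.0739 × 0.92187 × 0.16064 = 0.89948
(3) 0.53298 × 1.9735 × 0.90482 = 0.95172
Highest is cycle (1) at 1.1176 (>1, arbitrage).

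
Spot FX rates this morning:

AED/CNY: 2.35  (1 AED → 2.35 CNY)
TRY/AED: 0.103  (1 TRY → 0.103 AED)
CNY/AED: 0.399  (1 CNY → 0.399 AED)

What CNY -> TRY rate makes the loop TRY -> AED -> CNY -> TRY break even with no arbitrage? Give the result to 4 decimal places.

4.1314

Known legs of the cycle: 0.103 × 2.35 = 0.24205
For no arbitrage the full-cycle product must be 1, so the missing rate is 1 / 0.24205 ≈ 4.131378.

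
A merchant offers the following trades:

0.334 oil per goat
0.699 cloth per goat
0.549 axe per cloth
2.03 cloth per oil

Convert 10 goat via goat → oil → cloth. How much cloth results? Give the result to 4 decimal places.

6.7802

10 goat × 0.334 = 3.34 oil
3.34 oil × 2.03 = 6.7802 cloth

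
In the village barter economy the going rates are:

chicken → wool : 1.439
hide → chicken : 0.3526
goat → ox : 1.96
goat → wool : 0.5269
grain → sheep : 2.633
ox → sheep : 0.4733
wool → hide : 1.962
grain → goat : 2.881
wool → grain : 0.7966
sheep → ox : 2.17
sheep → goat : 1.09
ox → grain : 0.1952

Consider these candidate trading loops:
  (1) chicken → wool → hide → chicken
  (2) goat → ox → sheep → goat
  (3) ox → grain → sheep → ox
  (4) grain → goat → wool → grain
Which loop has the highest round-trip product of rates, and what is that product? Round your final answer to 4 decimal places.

1.2092

(1) 1.439 × 1.962 × 0.3526 = 0.99550
(2) 1.96 × 0.4733 × 1.09 = 1.01116
(3) 0.1952 × 2.633 × 2.17 = 1.11530
(4) 2.881 × 0.5269 × 0.7966 = 1.20924
Highest is cycle (4) at 1.2092 (>1, arbitrage).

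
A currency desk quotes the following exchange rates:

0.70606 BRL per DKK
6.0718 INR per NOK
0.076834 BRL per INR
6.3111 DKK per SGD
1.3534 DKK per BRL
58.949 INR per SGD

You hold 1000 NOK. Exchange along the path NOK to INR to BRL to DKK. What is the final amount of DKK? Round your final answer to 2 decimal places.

1000 NOK × 6.0718 = 6071.8 INR
6071.8 INR × 0.076834 = 466.5206812 BRL
466.5206812 BRL × 1.3534 = 631.38908993608 DKK

631.39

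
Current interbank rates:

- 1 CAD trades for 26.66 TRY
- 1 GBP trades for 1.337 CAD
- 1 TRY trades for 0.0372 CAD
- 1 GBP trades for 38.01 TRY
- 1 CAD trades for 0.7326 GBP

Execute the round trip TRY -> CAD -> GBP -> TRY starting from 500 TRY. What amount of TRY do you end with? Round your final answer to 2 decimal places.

500 TRY × 0.0372 = 18.6 CAD
18.6 CAD × 0.7326 = 13.62636 GBP
13.62636 GBP × 38.01 = 517.9379436 TRY

517.94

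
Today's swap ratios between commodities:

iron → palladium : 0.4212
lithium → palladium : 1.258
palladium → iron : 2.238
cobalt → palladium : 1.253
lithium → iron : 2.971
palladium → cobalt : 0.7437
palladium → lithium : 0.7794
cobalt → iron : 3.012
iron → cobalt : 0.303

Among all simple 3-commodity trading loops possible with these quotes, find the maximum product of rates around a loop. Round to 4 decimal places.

iron→palladium→lithium→iron: 0.4212 × 0.7794 × 2.971 = 0.97533
iron→palladium→cobalt→iron: 0.4212 × 0.7437 × 3.012 = 0.94350
iron→cobalt→palladium→iron: 0.303 × 1.253 × 2.238 = 0.84968
Maximum is iron→palladium→lithium→iron at 0.9753; no arbitrage — every cycle loses value.

0.9753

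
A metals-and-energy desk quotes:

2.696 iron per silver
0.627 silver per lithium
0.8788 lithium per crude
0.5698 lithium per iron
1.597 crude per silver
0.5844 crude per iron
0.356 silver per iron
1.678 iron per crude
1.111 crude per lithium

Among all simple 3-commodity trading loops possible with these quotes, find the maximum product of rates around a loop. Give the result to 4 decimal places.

crude→iron→lithium→crude: 1.678 × 0.5698 × 1.111 = 1.06225
silver→iron→lithium→silver: 2.696 × 0.5698 × 0.627 = 0.96319
silver→crude→iron→silver: 1.597 × 1.678 × 0.356 = 0.95400
silver→crude→lithium→silver: 1.597 × 0.8788 × 0.627 = 0.87996
Maximum is crude→iron→lithium→crude at 1.0623; arbitrage exists.

1.0623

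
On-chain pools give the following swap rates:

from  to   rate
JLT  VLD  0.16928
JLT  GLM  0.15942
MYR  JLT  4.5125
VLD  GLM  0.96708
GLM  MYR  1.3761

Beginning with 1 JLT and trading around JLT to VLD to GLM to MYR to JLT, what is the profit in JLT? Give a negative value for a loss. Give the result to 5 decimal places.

1 JLT × 0.16928 = 0.16928 VLD
0.16928 VLD × 0.96708 = 0.1637073024 GLM
0.1637073024 GLM × 1.3761 = 0.22527761883264 MYR
0.22527761883264 MYR × 4.5125 = 1.016565254982288 JLT
Net change: 1.016565254982288 − 1 = 0.016565254982288 JLT

0.01657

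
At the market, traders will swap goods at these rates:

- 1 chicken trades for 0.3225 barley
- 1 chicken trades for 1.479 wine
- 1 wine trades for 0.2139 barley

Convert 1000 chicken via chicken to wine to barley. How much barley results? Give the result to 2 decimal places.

316.36

1000 chicken × 1.479 = 1479 wine
1479 wine × 0.2139 = 316.3581 barley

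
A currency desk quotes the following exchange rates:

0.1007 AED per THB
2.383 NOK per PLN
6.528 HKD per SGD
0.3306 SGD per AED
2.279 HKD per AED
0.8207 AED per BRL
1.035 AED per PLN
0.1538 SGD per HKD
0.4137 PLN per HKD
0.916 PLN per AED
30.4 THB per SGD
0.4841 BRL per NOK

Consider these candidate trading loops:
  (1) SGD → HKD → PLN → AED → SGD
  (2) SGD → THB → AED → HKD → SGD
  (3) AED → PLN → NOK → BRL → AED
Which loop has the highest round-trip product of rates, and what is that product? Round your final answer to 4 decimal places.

1.0730

(1) 6.528 × 0.4137 × 1.035 × 0.3306 = 0.92408
(2) 30.4 × 0.1007 × 2.279 × 0.1538 = 1.07301
(3) 0.916 × 2.383 × 0.4841 × 0.8207 = 0.86724
Highest is cycle (2) at 1.0730 (>1, arbitrage).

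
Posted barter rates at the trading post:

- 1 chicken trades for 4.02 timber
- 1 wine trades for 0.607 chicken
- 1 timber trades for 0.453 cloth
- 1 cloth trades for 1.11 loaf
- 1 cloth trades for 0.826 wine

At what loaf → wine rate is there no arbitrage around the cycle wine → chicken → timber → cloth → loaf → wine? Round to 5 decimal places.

Known legs of the cycle: 0.607 × 4.02 × 0.453 × 1.11 = 1.2269755962
For no arbitrage the full-cycle product must be 1, so the missing rate is 1 / 1.2269755962 ≈ 0.8150121.

0.81501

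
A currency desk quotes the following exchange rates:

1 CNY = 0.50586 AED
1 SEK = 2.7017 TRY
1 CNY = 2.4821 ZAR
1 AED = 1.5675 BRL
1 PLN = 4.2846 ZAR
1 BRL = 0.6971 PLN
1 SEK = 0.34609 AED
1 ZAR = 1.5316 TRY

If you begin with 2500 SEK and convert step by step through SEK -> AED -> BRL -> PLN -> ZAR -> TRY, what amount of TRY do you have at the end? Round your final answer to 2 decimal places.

6204.22

2500 SEK × 0.34609 = 865.225 AED
865.225 AED × 1.5675 = 1356.2401875 BRL
1356.2401875 BRL × 0.6971 = 945.43503470625 PLN
945.43503470625 PLN × 4.2846 = 4050.81094970239875 ZAR
4050.81094970239875 ZAR × 1.5316 = 6204.2220505641939255 TRY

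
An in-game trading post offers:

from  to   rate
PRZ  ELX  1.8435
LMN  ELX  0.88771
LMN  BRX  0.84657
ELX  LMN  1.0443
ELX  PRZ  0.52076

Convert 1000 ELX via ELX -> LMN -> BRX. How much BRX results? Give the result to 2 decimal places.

1000 ELX × 1.0443 = 1044.3 LMN
1044.3 LMN × 0.84657 = 884.073051 BRX

884.07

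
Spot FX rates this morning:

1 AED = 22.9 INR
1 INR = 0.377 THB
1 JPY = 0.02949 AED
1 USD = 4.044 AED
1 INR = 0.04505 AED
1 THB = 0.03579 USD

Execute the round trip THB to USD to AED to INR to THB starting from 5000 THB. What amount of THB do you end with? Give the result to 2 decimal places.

6247.69

5000 THB × 0.03579 = 178.95 USD
178.95 USD × 4.044 = 723.6738 AED
723.6738 AED × 22.9 = 16572.13002 INR
16572.13002 INR × 0.377 = 6247.69301754 THB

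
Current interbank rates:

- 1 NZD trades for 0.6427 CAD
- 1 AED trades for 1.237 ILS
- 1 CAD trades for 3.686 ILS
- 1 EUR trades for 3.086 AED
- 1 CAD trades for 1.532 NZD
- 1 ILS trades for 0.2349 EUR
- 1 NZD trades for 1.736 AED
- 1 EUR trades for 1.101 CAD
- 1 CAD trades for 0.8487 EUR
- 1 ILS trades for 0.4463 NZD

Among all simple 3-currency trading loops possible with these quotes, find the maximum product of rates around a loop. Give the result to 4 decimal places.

1.0573

CAD→ILS→NZD→CAD: 3.686 × 0.4463 × 0.6427 = 1.05728
AED→ILS→NZD→AED: 1.237 × 0.4463 × 1.736 = 0.95840
CAD→ILS→EUR→CAD: 3.686 × 0.2349 × 1.101 = 0.95329
AED→ILS→EUR→AED: 1.237 × 0.2349 × 3.086 = 0.89670
Maximum is CAD→ILS→NZD→CAD at 1.0573; arbitrage exists.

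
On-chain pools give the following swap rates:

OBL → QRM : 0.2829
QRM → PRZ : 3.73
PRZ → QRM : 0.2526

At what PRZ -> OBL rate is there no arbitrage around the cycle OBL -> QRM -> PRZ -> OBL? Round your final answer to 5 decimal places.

Known legs of the cycle: 0.2829 × 3.73 = 1.055217
For no arbitrage the full-cycle product must be 1, so the missing rate is 1 / 1.055217 ≈ 0.9476724.

0.94767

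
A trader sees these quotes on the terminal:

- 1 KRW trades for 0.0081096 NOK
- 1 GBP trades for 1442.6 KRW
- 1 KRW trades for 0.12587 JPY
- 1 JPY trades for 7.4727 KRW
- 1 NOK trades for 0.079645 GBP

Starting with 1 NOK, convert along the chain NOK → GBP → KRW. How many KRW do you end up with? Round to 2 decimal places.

1 NOK × 0.079645 = 0.079645 GBP
0.079645 GBP × 1442.6 = 114.895877 KRW

114.90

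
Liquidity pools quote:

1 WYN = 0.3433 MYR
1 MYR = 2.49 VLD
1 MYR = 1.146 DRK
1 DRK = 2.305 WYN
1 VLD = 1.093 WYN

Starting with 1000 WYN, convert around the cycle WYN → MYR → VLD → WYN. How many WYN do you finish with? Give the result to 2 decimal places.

1000 WYN × 0.3433 = 343.3 MYR
343.3 MYR × 2.49 = 854.817 VLD
854.817 VLD × 1.093 = 934.314981 WYN

934.31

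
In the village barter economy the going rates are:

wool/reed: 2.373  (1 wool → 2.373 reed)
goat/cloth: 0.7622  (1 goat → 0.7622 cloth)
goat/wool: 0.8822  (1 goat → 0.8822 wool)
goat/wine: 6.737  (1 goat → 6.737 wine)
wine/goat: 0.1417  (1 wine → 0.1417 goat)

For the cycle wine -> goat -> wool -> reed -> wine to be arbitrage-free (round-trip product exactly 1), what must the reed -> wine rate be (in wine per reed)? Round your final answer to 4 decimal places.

3.3711

Known legs of the cycle: 0.1417 × 0.8822 × 2.373 = 0.29664336702
For no arbitrage the full-cycle product must be 1, so the missing rate is 1 / 0.29664336702 ≈ 3.371051.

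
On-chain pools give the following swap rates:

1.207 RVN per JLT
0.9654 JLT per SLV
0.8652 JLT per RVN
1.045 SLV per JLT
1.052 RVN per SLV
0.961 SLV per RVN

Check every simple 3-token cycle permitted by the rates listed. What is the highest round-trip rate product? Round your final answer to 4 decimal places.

SLV→JLT→RVN→SLV: 0.9654 × 1.207 × 0.961 = 1.11979
SLV→RVN→JLT→SLV: 1.052 × 0.8652 × 1.045 = 0.95115
Maximum is SLV→JLT→RVN→SLV at 1.1198; arbitrage exists.

1.1198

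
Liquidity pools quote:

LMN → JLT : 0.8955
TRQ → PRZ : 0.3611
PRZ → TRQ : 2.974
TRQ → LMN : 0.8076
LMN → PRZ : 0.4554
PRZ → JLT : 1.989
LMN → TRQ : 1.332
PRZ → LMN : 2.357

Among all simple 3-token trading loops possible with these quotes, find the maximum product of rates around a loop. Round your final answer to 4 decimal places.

LMN→TRQ→PRZ→LMN: 1.332 × 0.3611 × 2.357 = 1.13368
LMN→PRZ→TRQ→LMN: 0.4554 × 2.974 × 0.8076 = 1.09378
Maximum is LMN→TRQ→PRZ→LMN at 1.1337; arbitrage exists.

1.1337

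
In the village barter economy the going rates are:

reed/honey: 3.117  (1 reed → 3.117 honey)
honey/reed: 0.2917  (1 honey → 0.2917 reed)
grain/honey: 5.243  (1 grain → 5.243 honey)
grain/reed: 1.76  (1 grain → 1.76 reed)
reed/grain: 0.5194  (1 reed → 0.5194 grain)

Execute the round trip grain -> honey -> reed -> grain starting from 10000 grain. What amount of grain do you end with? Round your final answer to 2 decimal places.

10000 grain × 5.243 = 52430 honey
52430 honey × 0.2917 = 15293.831 reed
15293.831 reed × 0.5194 = 7943.6158214 grain

7943.62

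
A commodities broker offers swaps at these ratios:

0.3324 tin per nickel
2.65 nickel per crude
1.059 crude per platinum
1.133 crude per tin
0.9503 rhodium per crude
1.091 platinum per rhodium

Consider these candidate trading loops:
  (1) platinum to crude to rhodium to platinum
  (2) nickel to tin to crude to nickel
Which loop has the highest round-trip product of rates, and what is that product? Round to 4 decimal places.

(1) 1.059 × 0.9503 × 1.091 = 1.09795
(2) 0.3324 × 1.133 × 2.65 = 0.99801
Highest is cycle (1) at 1.0979 (>1, arbitrage).

1.0979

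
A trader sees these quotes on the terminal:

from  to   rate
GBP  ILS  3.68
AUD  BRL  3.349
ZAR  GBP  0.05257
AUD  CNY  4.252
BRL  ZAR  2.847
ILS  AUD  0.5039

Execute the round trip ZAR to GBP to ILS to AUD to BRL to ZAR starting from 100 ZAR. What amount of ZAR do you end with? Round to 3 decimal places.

100 ZAR × 0.05257 = 5.257 GBP
5.257 GBP × 3.68 = 19.34576 ILS
19.34576 ILS × 0.5039 = 9.748328464 AUD
9.748328464 AUD × 3.349 = 32.647152025936 BRL
32.647152025936 BRL × 2.847 = 92.946441817839792 ZAR

92.946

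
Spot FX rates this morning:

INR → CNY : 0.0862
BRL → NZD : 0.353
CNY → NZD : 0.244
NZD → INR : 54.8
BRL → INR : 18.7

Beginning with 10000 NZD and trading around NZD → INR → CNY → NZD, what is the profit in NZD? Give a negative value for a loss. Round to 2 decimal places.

10000 NZD × 54.8 = 548000 INR
548000 INR × 0.0862 = 47237.6 CNY
47237.6 CNY × 0.244 = 11525.9744 NZD
Net change: 11525.9744 − 10000 = 1525.9744 NZD

1525.97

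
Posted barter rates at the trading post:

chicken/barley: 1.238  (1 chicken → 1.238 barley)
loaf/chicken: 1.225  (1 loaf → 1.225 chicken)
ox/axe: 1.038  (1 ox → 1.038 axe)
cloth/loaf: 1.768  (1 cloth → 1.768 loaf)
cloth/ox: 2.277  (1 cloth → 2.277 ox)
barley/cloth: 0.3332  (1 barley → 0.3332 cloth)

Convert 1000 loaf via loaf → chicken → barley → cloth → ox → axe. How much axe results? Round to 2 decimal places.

1000 loaf × 1.225 = 1225 chicken
1225 chicken × 1.238 = 1516.55 barley
1516.55 barley × 0.3332 = 505.31446 cloth
505.31446 cloth × 2.277 = 1150.60102542 ox
1150.60102542 ox × 1.038 = 1194.32386438596 axe

1194.32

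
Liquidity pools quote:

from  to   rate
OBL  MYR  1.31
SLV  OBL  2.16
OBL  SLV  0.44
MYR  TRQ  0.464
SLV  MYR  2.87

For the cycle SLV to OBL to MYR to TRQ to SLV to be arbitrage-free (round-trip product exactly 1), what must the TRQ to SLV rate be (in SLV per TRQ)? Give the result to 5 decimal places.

0.76165

Known legs of the cycle: 2.16 × 1.31 × 0.464 = 1.3129344
For no arbitrage the full-cycle product must be 1, so the missing rate is 1 / 1.3129344 ≈ 0.7616527.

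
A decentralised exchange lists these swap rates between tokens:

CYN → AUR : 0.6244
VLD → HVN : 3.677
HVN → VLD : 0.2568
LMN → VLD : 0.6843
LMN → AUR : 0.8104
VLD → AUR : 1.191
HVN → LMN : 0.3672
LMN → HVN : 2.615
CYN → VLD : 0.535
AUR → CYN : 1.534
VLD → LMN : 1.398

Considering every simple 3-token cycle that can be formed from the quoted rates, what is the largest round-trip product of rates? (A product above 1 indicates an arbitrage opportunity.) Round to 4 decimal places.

0.9774

AUR→CYN→VLD→AUR: 1.534 × 0.535 × 1.191 = 0.97744
HVN→VLD→LMN→HVN: 0.2568 × 1.398 × 2.615 = 0.93880
HVN→LMN→VLD→HVN: 0.3672 × 0.6843 × 3.677 = 0.92394
Maximum is AUR→CYN→VLD→AUR at 0.9774; no arbitrage — every cycle loses value.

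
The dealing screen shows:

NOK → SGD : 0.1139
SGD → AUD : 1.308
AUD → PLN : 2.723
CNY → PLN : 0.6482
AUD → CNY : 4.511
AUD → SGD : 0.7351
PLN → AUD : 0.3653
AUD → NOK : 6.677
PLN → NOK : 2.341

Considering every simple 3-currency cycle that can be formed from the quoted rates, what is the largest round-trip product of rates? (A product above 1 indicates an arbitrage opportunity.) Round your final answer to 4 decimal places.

CNY→PLN→AUD→CNY: 0.6482 × 0.3653 × 4.511 = 1.06815
SGD→AUD→NOK→SGD: 1.308 × 6.677 × 0.1139 = 0.99475
Maximum is CNY→PLN→AUD→CNY at 1.0681; arbitrage exists.

1.0681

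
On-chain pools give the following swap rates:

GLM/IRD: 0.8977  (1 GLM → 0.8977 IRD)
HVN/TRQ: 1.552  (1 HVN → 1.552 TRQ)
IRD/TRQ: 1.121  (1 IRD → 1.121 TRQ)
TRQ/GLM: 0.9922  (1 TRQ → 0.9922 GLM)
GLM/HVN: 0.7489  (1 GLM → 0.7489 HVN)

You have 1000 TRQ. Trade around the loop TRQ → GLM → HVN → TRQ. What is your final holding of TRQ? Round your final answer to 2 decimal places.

1153.23

1000 TRQ × 0.9922 = 992.2 GLM
992.2 GLM × 0.7489 = 743.05858 HVN
743.05858 HVN × 1.552 = 1153.22691616 TRQ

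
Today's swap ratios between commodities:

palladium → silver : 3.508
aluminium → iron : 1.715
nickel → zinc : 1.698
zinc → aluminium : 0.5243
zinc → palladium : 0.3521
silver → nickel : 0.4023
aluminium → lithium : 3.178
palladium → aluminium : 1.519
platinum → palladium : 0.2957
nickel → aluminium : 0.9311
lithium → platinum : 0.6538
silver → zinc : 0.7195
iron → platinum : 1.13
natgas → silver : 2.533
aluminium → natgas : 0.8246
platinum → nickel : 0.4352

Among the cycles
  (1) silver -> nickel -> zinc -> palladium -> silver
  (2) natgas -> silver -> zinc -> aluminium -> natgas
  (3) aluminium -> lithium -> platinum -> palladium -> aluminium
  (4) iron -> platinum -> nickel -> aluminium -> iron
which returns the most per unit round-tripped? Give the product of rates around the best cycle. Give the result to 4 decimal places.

0.9333

(1) 0.4023 × 1.698 × 0.3521 × 3.508 = 0.84375
(2) 2.533 × 0.7195 × 0.5243 × 0.8246 = 0.78793
(3) 3.178 × 0.6538 × 0.2957 × 1.519 = 0.93327
(4) 1.13 × 0.4352 × 0.9311 × 1.715 = 0.78529
Highest is cycle (3) at 0.9333 (≤1, no arbitrage).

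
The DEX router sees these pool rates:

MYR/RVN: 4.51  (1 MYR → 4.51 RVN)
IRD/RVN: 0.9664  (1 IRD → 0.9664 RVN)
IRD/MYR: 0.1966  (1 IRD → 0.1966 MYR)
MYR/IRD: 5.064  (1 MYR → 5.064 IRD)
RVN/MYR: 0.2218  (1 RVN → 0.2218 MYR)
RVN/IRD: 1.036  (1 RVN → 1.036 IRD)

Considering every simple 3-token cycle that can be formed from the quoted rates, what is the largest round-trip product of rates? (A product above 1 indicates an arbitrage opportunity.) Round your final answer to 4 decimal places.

1.0855

RVN→MYR→IRD→RVN: 0.2218 × 5.064 × 0.9664 = 1.08546
RVN→IRD→MYR→RVN: 1.036 × 0.1966 × 4.51 = 0.91859
Maximum is RVN→MYR→IRD→RVN at 1.0855; arbitrage exists.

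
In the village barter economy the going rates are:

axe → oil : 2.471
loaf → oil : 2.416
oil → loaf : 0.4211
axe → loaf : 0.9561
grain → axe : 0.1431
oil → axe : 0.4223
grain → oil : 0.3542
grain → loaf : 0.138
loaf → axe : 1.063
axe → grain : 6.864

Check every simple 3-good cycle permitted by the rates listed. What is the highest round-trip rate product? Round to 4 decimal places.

loaf→axe→oil→loaf: 1.063 × 2.471 × 0.4211 = 1.10609
grain→oil→axe→grain: 0.3542 × 0.4223 × 6.864 = 1.02671
loaf→axe→grain→loaf: 1.063 × 6.864 × 0.138 = 1.00691
loaf→oil→axe→loaf: 2.416 × 0.4223 × 0.9561 = 0.97549
Maximum is loaf→axe→oil→loaf at 1.1061; arbitrage exists.

1.1061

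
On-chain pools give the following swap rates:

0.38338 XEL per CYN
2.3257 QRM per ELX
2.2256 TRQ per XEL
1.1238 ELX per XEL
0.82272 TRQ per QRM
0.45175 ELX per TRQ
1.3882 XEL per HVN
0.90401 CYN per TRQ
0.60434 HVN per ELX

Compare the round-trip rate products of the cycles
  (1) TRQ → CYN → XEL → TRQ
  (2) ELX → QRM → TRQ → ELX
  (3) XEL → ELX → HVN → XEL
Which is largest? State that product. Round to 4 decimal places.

(1) 0.90401 × 0.38338 × 2.2256 = 0.77135
(2) 2.3257 × 0.82272 × 0.45175 = 0.86438
(3) 1.1238 × 0.60434 × 1.3882 = 0.94281
Highest is cycle (3) at 0.9428 (≤1, no arbitrage).

0.9428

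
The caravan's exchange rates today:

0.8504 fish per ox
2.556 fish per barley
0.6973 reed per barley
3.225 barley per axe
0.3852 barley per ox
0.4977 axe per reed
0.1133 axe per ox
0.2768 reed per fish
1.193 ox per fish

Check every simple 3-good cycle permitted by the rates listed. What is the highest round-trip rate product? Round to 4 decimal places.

ox→barley→fish→ox: 0.3852 × 2.556 × 1.193 = 1.17459
barley→reed→axe→barley: 0.6973 × 0.4977 × 3.225 = 1.11922
Maximum is ox→barley→fish→ox at 1.1746; arbitrage exists.

1.1746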